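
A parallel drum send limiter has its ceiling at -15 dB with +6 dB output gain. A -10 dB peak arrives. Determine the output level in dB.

At ∞:1, everything above -15 dB is held at the ceiling.
Output gain then adds 6 dB: -15 + 6 = -9 dB.

-9 dB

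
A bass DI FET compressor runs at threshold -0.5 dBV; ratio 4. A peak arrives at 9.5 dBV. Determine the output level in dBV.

The input is 10 dB above the -0.5 dBV threshold.
4:1 compression reduces that to 10/4 = 2.5 dB over.
That puts the output at 2 dBV.

2 dBV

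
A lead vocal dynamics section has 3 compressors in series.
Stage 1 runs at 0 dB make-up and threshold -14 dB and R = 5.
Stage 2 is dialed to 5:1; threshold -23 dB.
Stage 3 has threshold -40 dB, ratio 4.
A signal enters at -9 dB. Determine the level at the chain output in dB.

-35.25 dB

Stage 1: overshoot 5 dB → 5/5 = 1 dB → -13 dB.
Stage 2: overshoot 10 dB → 10/5 = 2 dB → -21 dB.
Stage 3: overshoot 19 dB → 19/4 = 4.75 dB → -35.25 dB.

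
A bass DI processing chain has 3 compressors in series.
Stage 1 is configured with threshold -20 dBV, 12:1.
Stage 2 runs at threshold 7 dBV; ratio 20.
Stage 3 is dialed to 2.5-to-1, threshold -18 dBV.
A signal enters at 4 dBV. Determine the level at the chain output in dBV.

-18 dBV

Stage 1: 4 dBV is 24 dB over -20 dBV; at 12:1 that becomes 2 dB over, giving -18 dBV.
Stage 2: below threshold (-18 ≤ 7); passes unchanged; output -18 dBV.
Stage 3: below threshold (-18 ≤ -18); passes unchanged; output -18 dBV.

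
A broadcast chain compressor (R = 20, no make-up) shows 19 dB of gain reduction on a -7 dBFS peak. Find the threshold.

-27 dBFS

Let T be the threshold. Output overshoot = (input overshoot)/R, so -26 − T = (-7 − T)/20.
20·(-26 − T) = -7 − T → 19·T = -520 − (-7) = -513.
T = -513/19 = -27 dBFS.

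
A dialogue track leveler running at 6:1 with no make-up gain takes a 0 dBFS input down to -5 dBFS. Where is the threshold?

-6 dBFS

Gain reduction = 0 − (-5) = 5 dB; output overshoot = GR / (R − 1) = 5 / 5 = 1 dB.
Threshold = output − output overshoot = -5 − 1 = -6 dBFS.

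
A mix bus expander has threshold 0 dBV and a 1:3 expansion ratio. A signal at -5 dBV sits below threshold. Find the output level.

The input is 5 dB below the 0 dBV threshold.
A 1:3 expander multiplies undershoot by 3: 5 × 3 = 15 dB below threshold.
Output = 0 − 15 = -15 dBV.

-15 dBV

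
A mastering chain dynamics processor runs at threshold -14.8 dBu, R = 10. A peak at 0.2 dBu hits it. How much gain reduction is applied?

13.5 dB

The signal is 15 dB above threshold.
At 10:1, output sits 15/10 = 1.5 dB above threshold.
Gain reduction = 15 − 1.5 = 13.5 dB.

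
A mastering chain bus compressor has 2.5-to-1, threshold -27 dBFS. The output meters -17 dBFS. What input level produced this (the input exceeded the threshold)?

Post-compression overshoot = -17 − (-27) = 10 dB.
Before 2.5:1 compression the overshoot was 10 × 2.5 = 25 dB, so input = -27 + 25 = -2 dBFS.

-2 dBFS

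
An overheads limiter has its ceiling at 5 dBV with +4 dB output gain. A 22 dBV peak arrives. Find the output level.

9 dBV

A brickwall limiter is an ∞:1 compressor: any input above the ceiling is clamped to 5 dBV.
Output gain then adds 4 dB: 5 + 4 = 9 dBV.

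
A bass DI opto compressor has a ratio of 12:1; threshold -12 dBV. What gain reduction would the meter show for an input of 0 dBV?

The signal is 12 dB above threshold.
A 12:1 ratio leaves 1 dB of that excess.
Gain reduction = 12 − 1 = 11 dB.

11 dB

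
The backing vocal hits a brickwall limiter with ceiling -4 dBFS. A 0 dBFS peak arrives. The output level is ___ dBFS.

The limiter clamps the peak to its -4 dBFS ceiling.

-4 dBFS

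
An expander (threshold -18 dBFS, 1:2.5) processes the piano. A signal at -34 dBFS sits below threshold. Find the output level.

The input is 16 dB below the -18 dBFS threshold.
A 1:2.5 expander multiplies undershoot by 2.5: 16 × 2.5 = 40 dB below threshold.
Output = -18 − 40 = -58 dBFS.

-58 dBFS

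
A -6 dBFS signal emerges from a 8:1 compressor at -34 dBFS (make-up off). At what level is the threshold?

-38 dBFS

Input is 32 dB above T (since output overshoot × R = input overshoot: (-34 − T)·8 = -6 − T gives T = -38 dBFS).
Check: -38 + (-6 − (-38))/8 = -38 + 4 = -34 dBFS. ✓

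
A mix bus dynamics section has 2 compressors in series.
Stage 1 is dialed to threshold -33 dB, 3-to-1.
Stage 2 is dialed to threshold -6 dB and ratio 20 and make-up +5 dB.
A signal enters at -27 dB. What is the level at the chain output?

-26 dB

Stage 1: 6 dB above -33 dB, reduced 3:1 to 2 dB above → -31 dB.
Stage 2: below threshold (-31 ≤ -6); passes unchanged; make-up brings it to -26 dB.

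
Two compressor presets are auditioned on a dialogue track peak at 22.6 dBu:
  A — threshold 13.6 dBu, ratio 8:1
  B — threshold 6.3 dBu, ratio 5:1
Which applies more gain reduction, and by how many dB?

A: 9 dB over, compressed to 1.125 dB over, so 7.875 dB of GR.
B: 16.3 dB over, compressed to 3.26 dB over, so 13.04 dB of GR.
B reduces 5.165 dB more.

B, by 5.165 dB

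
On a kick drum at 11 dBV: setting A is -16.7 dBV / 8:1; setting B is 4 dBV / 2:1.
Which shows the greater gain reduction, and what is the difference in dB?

A: 27.7 dB over, compressed to 3.4625 dB over, so 24.2375 dB of GR.
B: 7 dB over, compressed to 3.5 dB over, so 3.5 dB of GR.
A reduces 20.7375 dB more.

A, by 20.7375 dB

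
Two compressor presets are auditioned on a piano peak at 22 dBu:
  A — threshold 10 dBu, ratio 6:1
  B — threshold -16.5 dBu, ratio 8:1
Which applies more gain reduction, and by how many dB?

B, by 23.6875 dB

A: overshoot 12 dB → output overshoot 2 dB → GR 10 dB.
B: overshoot 38.5 dB → output overshoot 4.8125 dB → GR 33.6875 dB.
B reduces 23.6875 dB more.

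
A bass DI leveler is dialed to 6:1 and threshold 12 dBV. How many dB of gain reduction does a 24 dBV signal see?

10 dB

Overshoot = 24 − 12 = 12 dB.
At 6:1, output sits 12/6 = 2 dB above threshold.
GR = overshoot in − overshoot out = 12 − 2 = 10 dB.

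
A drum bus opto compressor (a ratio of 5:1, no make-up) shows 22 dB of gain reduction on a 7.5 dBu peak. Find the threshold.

Gain reduction = 7.5 − (-14.5) = 22 dB; output overshoot = GR / (R − 1) = 22 / 4 = 5.5 dB.
Threshold = output − output overshoot = -14.5 − 5.5 = -20 dBu.

-20 dBu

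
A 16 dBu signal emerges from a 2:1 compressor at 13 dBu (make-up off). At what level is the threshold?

Let T be the threshold. Output overshoot = (input overshoot)/R, so 13 − T = (16 − T)/2.
2·(13 − T) = 16 − T → 1·T = 26 − 16 = 10.
T = 10/1 = 10 dBu.

10 dBu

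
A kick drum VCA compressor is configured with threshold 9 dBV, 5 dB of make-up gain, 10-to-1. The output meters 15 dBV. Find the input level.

19 dBV

Remove make-up: 15 − 5 = 10 dBV.
That's 1 dB above the 9 dBV threshold.
Input overshoot = R × output overshoot = 10 dB → input = 9 + 10 = 19 dBV.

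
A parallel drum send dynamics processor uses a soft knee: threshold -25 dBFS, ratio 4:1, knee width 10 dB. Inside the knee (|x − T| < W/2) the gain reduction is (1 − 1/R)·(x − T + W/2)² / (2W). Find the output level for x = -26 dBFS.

-26.6 dBFS

x − T + W/2 = -26 − (-25) + 5 = 4.
GR = (1 − 1/4) × 4² / 20 = 0.75 × 16 / 20 = 0.6 dB.
Output = -26 − 0.6 = -26.6 dBFS.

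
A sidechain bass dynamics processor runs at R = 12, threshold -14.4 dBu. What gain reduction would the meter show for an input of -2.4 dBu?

Overshoot = -2.4 − (-14.4) = 12 dB.
At 12:1, output sits 12/12 = 1 dB above threshold.
Gain reduction = 12 − 1 = 11 dB.

11 dB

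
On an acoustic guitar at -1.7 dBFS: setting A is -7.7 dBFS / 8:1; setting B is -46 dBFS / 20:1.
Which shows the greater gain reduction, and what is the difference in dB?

B, by 36.835 dB

A: overshoot 6 dB → output overshoot 0.75 dB → GR 5.25 dB.
B: overshoot 44.3 dB → output overshoot 2.215 dB → GR 42.085 dB.
Difference: 36.835 dB in favour of B.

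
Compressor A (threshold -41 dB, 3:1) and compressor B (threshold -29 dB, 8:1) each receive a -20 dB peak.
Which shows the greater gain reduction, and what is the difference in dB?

A: overshoot 21 dB → output overshoot 7 dB → GR 14 dB.
B: overshoot 9 dB → output overshoot 1.125 dB → GR 7.875 dB.
Difference: 6.125 dB in favour of A.

A, by 6.125 dB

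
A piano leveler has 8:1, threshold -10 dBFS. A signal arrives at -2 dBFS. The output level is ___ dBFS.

-9 dBFS

The input is 8 dB above the -10 dBFS threshold.
The 8 dB excess becomes 1 dB after 8:1 reduction.
Output = -10 + 1 = -9 dBFS.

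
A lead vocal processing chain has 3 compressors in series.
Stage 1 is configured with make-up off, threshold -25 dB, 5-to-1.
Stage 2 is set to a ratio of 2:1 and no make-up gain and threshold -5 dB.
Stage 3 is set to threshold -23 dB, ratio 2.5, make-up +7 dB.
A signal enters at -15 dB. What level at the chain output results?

-16 dB

Stage 1: 10 dB above -25 dB, reduced 5:1 to 2 dB above → -23 dB.
Stage 2: -23 dB ≤ -5 dB, so stage 2 doesn't engage; output -23 dB.
Stage 3: -23 dB is at or below the -23 dB threshold — no compression; make-up brings it to -16 dB.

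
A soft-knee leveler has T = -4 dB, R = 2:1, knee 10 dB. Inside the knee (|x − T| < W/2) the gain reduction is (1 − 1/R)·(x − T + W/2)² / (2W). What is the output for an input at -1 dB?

x − T + W/2 = -1 − (-4) + 5 = 8.
GR = (1 − 1/2) × 8² / 20 = 0.5 × 64 / 20 = 1.6 dB.
Output = -1 − 1.6 = -2.6 dB.

-2.6 dB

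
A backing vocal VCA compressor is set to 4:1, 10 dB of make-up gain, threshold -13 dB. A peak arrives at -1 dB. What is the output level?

0 dB

-1 dB sits 12 dB over threshold.
At 4:1 the overshoot is divided by 4, leaving 3 dB above threshold.
Output = -13 + 3 = -10 dB; make-up adds 10 dB, giving 0 dB.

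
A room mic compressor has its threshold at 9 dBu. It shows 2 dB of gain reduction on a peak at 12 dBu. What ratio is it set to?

3:1

Input overshoot = 12 − 9 = 3 dB.
Output overshoot = 3 − 2 = 1 dB.
Ratio = input overshoot / output overshoot = 3 / 1 = 3.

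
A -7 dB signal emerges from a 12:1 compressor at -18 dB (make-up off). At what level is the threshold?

Gain reduction = -7 − (-18) = 11 dB; output overshoot = GR / (R − 1) = 11 / 11 = 1 dB.
Threshold = output − output overshoot = -18 − 1 = -19 dB.

-19 dB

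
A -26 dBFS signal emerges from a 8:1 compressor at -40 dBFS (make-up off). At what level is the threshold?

Gain reduction = -26 − (-40) = 14 dB; output overshoot = GR / (R − 1) = 14 / 7 = 2 dB.
Threshold = output − output overshoot = -40 − 2 = -42 dBFS.

-42 dBFS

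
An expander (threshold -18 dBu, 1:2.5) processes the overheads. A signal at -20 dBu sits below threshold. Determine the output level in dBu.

Below threshold, a 1:2.5 expander applies gain = (2.5−1)×(T − x) of attenuation.
(2.5−1) × 2 = 3 dB, so output = -20 − 3 = -23 dBu.

-23 dBu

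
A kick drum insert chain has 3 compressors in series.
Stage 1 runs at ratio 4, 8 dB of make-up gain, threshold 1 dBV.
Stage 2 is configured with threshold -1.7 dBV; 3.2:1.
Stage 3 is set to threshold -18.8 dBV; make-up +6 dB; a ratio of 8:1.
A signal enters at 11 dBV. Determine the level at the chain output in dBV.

Stage 1: 10 dB above 1 dBV, reduced 4:1 to 2.5 dB above → 3.5 dBV; +8 dB make-up → 11.5 dBV.
Stage 2: 11.5 dBV is 13.2 dB over -1.7 dBV; at 3.2:1 that becomes 4.125 dB over, giving 2.425 dBV.
Stage 3: overshoot 21.225 dB → 21.225/8 = 2.653125 dB → -16.146875 dBV; +6 dB make-up → -10.146875 dBV.

-10.146875 dBV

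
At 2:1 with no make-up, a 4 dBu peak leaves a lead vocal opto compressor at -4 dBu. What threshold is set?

-12 dBu

Gain reduction = 4 − (-4) = 8 dB; output overshoot = GR / (R − 1) = 8 / 1 = 8 dB.
Threshold = output − output overshoot = -4 − 8 = -12 dBu.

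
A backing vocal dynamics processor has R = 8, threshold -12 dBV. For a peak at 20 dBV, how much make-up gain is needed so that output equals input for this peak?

Without make-up, output = threshold + overshoot/8 = -12 + 4 = -8 dBV.
Gap to target: 28 dB.

28 dB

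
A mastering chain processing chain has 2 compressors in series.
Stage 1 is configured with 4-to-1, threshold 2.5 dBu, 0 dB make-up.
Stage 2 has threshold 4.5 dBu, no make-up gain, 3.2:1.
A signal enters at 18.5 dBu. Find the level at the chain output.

5.125 dBu

Stage 1: 16 dB above 2.5 dBu, reduced 4:1 to 4 dB above → 6.5 dBu.
Stage 2: 6.5 dBu is 2 dB over 4.5 dBu; at 3.2:1 that becomes 0.625 dB over, giving 5.125 dBu.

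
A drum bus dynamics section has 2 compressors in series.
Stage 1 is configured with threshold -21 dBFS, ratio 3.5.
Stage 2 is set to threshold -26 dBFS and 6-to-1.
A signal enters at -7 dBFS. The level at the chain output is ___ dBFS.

-24.5 dBFS

Stage 1: 14 dB above -21 dBFS, reduced 3.5:1 to 4 dB above → -17 dBFS.
Stage 2: 9 dB above -26 dBFS, reduced 6:1 to 1.5 dB above → -24.5 dBFS.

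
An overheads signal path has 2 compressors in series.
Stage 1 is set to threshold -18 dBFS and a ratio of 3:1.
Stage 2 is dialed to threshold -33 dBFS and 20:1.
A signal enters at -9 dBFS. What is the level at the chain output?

-32.1 dBFS

Stage 1: 9 dB above -18 dBFS, reduced 3:1 to 3 dB above → -15 dBFS.
Stage 2: 18 dB above -33 dBFS, reduced 20:1 to 0.9 dB above → -32.1 dBFS.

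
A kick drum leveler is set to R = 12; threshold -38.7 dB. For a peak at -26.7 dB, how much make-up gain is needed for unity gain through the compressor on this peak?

11 dB

Without make-up, output = threshold + overshoot/12 = -38.7 + 1 = -37.7 dB.
Gap to target: 11 dB.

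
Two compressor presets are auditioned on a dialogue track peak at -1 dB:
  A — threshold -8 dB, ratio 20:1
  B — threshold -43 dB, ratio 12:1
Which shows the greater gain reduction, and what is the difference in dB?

A: overshoot 7 dB → output overshoot 0.35 dB → GR 6.65 dB.
B: overshoot 42 dB → output overshoot 3.5 dB → GR 38.5 dB.
Difference: 31.85 dB in favour of B.

B, by 31.85 dB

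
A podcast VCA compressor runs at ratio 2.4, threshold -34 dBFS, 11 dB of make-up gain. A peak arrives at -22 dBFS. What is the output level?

The input is 12 dB above the -34 dBFS threshold.
2.4:1 compression reduces that to 12/2.4 = 5 dB over.
So the level is -34 + 5 = -29 dBFS; make-up adds 11 dB, giving -18 dBFS.

-18 dBFS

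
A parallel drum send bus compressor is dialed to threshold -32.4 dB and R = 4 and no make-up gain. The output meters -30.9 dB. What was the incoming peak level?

Post-compression overshoot = -30.9 − (-32.4) = 1.5 dB.
Before 4:1 compression the overshoot was 1.5 × 4 = 6 dB, so input = -32.4 + 6 = -26.4 dB.

-26.4 dB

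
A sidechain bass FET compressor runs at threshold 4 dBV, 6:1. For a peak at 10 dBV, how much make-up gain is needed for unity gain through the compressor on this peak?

The peak compresses to 4 + 6/6 = 5 dBV.
To reach 10 dBV requires 10 − 5 = 5 dB of make-up.

5 dB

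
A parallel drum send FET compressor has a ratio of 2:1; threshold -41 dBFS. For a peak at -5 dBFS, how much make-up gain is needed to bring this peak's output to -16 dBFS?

7 dB

Without make-up, output = threshold + overshoot/2 = -41 + 18 = -23 dBFS.
Gap to target: 7 dB.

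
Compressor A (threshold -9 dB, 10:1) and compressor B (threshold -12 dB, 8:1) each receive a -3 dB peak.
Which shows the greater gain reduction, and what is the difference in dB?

A: GR = 6 − 6/10 = 5.4 dB.
B: GR = 9 − 9/8 = 7.875 dB.
B applies 2.475 dB more gain reduction.

B, by 2.475 dB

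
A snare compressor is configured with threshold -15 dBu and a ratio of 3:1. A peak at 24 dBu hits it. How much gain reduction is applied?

26 dB

24 dBu exceeds the threshold by 39 dB.
At 3:1, output sits 39/3 = 13 dB above threshold.
So the signal is attenuated by 39 − 13 = 26 dB.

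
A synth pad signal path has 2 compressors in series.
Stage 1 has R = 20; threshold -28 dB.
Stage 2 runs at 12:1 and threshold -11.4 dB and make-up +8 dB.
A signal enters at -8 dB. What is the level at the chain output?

-19 dB

Stage 1: 20 dB above -28 dB, reduced 20:1 to 1 dB above → -27 dB.
Stage 2: -27 dB is at or below the -11.4 dB threshold — no compression; make-up brings it to -19 dB.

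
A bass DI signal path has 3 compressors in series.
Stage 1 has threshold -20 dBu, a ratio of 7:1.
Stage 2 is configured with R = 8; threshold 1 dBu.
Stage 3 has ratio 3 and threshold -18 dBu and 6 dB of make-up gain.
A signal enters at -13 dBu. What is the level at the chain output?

-13 dBu

Stage 1: overshoot 7 dB → 7/7 = 1 dB → -19 dBu.
Stage 2: -19 dBu is at or below the 1 dBu threshold — no compression; output -19 dBu.
Stage 3: -19 dBu ≤ -18 dBu, so stage 3 doesn't engage; make-up brings it to -13 dBu.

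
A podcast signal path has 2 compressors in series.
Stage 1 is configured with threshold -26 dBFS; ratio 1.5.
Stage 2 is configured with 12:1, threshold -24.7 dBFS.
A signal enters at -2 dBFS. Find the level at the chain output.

-23.475 dBFS

Stage 1: -2 dBFS is 24 dB over -26 dBFS; at 1.5:1 that becomes 16 dB over, giving -10 dBFS.
Stage 2: -10 dBFS is 14.7 dB over -24.7 dBFS; at 12:1 that becomes 1.225 dB over, giving -23.475 dBFS.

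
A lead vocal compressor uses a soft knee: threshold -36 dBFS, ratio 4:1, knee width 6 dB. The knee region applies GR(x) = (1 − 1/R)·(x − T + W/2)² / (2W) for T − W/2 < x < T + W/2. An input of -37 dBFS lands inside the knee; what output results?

-37.25 dBFS

x − T + W/2 = -37 − (-36) + 3 = 2.
GR = (1 − 1/4) × 2² / 12 = 0.75 × 4 / 12 = 0.25 dB.
Output = -37 − 0.25 = -37.25 dBFS.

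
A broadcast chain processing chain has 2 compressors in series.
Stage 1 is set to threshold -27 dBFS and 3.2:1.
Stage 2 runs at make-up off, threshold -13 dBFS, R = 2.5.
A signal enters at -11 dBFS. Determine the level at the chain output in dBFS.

Stage 1: overshoot 16 dB → 16/3.2 = 5 dB → -22 dBFS.
Stage 2: -22 dBFS is at or below the -13 dBFS threshold — no compression; output -22 dBFS.

-22 dBFS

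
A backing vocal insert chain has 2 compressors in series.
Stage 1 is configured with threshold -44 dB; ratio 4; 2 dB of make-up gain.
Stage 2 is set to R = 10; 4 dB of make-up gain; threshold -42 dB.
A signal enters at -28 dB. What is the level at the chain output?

-37.6 dB

Stage 1: -28 dB is 16 dB over -44 dB; at 4:1 that becomes 4 dB over, giving -40 dB; +2 dB make-up → -38 dB.
Stage 2: 4 dB above -42 dB, reduced 10:1 to 0.4 dB above → -41.6 dB; +4 dB make-up → -37.6 dB.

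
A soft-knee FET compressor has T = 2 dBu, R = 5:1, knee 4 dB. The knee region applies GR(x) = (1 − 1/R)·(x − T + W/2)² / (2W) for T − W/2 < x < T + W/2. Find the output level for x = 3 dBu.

2.1 dBu

x − T + W/2 = 3 − 2 + 2 = 3.
GR = (1 − 1/5) × 3² / 8 = 0.8 × 9 / 8 = 0.9 dB.
Output = 3 − 0.9 = 2.1 dBu.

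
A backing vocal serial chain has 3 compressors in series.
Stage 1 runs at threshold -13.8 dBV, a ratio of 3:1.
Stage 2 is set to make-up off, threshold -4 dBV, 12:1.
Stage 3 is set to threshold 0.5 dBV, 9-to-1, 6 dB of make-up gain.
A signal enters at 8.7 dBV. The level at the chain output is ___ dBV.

Stage 1: 8.7 dBV is 22.5 dB over -13.8 dBV; at 3:1 that becomes 7.5 dB over, giving -6.3 dBV.
Stage 2: -6.3 dBV ≤ -4 dBV, so stage 2 doesn't engage; output -6.3 dBV.
Stage 3: -6.3 dBV ≤ 0.5 dBV, so stage 3 doesn't engage; make-up brings it to -0.3 dBV.

-0.3 dBV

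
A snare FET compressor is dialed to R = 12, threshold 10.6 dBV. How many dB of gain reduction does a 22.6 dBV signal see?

22.6 dBV exceeds the threshold by 12 dB.
After 12:1 compression the overshoot becomes 12/12 = 1 dB.
Gain reduction = 12 − 1 = 11 dB.

11 dB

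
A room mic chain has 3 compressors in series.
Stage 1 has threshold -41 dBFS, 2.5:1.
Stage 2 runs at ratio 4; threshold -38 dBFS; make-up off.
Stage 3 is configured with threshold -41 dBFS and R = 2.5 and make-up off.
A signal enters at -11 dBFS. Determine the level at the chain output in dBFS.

-38.9 dBFS

Stage 1: -11 dBFS is 30 dB over -41 dBFS; at 2.5:1 that becomes 12 dB over, giving -29 dBFS.
Stage 2: -29 dBFS is 9 dB over -38 dBFS; at 4:1 that becomes 2.25 dB over, giving -35.75 dBFS.
Stage 3: -35.75 dBFS is 5.25 dB over -41 dBFS; at 2.5:1 that becomes 2.1 dB over, giving -38.9 dBFS.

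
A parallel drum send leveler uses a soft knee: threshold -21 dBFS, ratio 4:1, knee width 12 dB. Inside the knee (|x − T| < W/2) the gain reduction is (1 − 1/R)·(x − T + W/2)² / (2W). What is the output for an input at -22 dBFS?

x − T + W/2 = -22 − (-21) + 6 = 5.
GR = (1 − 1/4) × 5² / 24 = 0.75 × 25 / 24 = 0.78125 dB.
Output = -22 − 0.78125 = -22.78125 dBFS.

-22.78125 dBFS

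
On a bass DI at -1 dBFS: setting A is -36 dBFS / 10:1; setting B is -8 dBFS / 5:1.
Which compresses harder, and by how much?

A: GR = 35 − 35/10 = 31.5 dB.
B: GR = 7 − 7/5 = 5.6 dB.
Difference: 25.9 dB in favour of A.

A, by 25.9 dB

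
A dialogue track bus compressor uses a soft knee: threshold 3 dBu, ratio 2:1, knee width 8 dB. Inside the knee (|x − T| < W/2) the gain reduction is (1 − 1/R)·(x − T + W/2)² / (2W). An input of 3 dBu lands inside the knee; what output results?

x − T + W/2 = 3 − 3 + 4 = 4.
GR = (1 − 1/2) × 4² / 16 = 0.5 × 16 / 16 = 0.5 dB.
Output = 3 − 0.5 = 2.5 dBu.

2.5 dBu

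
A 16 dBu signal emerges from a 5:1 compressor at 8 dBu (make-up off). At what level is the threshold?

6 dBu

Gain reduction = 16 − 8 = 8 dB; output overshoot = GR / (R − 1) = 8 / 4 = 2 dB.
Threshold = output − output overshoot = 8 − 2 = 6 dBu.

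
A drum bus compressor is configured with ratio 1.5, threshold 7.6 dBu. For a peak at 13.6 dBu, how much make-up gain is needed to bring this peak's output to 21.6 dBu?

Overshoot 6 dB → 6/1.5 = 4 dB after compression, so the compressed level is 7.6 + 4 = 11.6 dBu.
Make-up = target − compressed = 21.6 − 11.6 = 10 dB.

10 dB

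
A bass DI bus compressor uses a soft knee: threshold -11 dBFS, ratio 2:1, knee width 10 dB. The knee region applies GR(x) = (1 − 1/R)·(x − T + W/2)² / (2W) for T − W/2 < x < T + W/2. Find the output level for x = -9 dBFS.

-10.225 dBFS

x − T + W/2 = -9 − (-11) + 5 = 7.
GR = (1 − 1/2) × 7² / 20 = 0.5 × 49 / 20 = 1.225 dB.
Output = -9 − 1.225 = -10.225 dBFS.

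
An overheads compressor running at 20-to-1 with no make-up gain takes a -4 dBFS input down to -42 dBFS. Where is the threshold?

Input is 40 dB above T (since output overshoot × R = input overshoot: (-42 − T)·20 = -4 − T gives T = -44 dBFS).
Check: -44 + (-4 − (-44))/20 = -44 + 2 = -42 dBFS. ✓

-44 dBFS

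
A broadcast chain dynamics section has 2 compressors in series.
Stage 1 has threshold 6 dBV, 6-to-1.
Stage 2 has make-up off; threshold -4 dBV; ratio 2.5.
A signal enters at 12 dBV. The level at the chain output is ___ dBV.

Stage 1: 6 dB above 6 dBV, reduced 6:1 to 1 dB above → 7 dBV.
Stage 2: overshoot 11 dB → 11/2.5 = 4.4 dB → 0.4 dBV.

0.4 dBV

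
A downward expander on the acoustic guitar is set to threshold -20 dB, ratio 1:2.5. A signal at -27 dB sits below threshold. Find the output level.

Undershoot = (-20) − (-27) = 7 dB.
At 1:2.5, that expands to 17.5 dB under threshold.
Output = -20 − 17.5 = -37.5 dB.

-37.5 dB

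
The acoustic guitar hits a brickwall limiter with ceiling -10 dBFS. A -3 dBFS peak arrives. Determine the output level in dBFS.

The limiter clamps the peak to its -10 dBFS ceiling.

-10 dBFS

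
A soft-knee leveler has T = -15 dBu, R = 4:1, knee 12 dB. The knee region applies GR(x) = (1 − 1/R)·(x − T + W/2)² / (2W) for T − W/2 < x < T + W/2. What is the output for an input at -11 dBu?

-14.125 dBu

x − T + W/2 = -11 − (-15) + 6 = 10.
GR = (1 − 1/4) × 10² / 24 = 0.75 × 100 / 24 = 3.125 dB.
Output = -11 − 3.125 = -14.125 dBu.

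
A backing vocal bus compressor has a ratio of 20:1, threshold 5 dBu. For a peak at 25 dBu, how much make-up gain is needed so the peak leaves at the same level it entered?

Overshoot 20 dB → 20/20 = 1 dB after compression, so the compressed level is 5 + 1 = 6 dBu.
Make-up = target − compressed = 25 − 6 = 19 dB.

19 dB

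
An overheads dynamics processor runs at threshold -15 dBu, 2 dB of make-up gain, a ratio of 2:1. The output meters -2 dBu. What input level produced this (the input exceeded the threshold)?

Before make-up, the level was -2 − 2 = -4 dBu.
The compressed level sits -4 − (-15) = 11 dB over threshold.
Input overshoot = R × output overshoot = 22 dB → input = -15 + 22 = 7 dBu.

7 dBu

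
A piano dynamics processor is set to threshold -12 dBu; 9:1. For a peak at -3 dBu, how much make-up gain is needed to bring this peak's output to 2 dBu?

Overshoot 9 dB → 9/9 = 1 dB after compression, so the compressed level is -12 + 1 = -11 dBu.
Make-up = target − compressed = 2 − (-11) = 13 dB.

13 dB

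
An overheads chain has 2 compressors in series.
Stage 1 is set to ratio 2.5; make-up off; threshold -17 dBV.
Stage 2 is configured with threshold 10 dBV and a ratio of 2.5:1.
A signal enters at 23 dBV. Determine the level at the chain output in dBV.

Stage 1: overshoot 40 dB → 40/2.5 = 16 dB → -1 dBV.
Stage 2: -1 dBV is at or below the 10 dBV threshold — no compression; output -1 dBV.

-1 dBV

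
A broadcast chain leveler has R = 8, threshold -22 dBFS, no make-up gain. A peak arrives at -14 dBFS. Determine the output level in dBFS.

The input is 8 dB above the -22 dBFS threshold.
The 8 dB excess becomes 1 dB after 8:1 reduction.
Output = -22 + 1 = -21 dBFS.

-21 dBFS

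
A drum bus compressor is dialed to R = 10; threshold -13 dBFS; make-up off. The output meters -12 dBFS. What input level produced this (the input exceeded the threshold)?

Post-compression overshoot = -12 − (-13) = 1 dB.
Input overshoot = R × output overshoot = 10 dB → input = -13 + 10 = -3 dBFS.

-3 dBFS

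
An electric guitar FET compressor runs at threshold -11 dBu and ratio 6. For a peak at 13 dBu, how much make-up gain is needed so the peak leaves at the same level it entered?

The peak compresses to -11 + 24/6 = -7 dBu.
To reach 13 dBu requires 13 − (-7) = 20 dB of make-up.

20 dB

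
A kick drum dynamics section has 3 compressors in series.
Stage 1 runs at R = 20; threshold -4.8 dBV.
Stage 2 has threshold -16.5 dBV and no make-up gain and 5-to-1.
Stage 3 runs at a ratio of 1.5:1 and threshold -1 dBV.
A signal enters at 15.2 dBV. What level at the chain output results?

-13.96 dBV

Stage 1: 15.2 dBV is 20 dB over -4.8 dBV; at 20:1 that becomes 1 dB over, giving -3.8 dBV.
Stage 2: -3.8 dBV is 12.7 dB over -16.5 dBV; at 5:1 that becomes 2.54 dB over, giving -13.96 dBV.
Stage 3: -13.96 dBV ≤ -1 dBV, so stage 3 doesn't engage; output -13.96 dBV.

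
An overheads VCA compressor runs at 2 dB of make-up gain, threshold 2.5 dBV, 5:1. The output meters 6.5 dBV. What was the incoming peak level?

12.5 dBV

Before make-up, the level was 6.5 − 2 = 4.5 dBV.
That's 2 dB above the 2.5 dBV threshold.
Undo the ratio: input overshoot = 2 × 5 = 10 dB, giving input = 12.5 dBV.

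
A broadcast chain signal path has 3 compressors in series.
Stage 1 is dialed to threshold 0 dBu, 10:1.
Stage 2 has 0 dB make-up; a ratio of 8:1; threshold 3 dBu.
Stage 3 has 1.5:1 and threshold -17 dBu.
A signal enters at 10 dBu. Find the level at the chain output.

Stage 1: 10 dBu is 10 dB over 0 dBu; at 10:1 that becomes 1 dB over, giving 1 dBu.
Stage 2: below threshold (1 ≤ 3); passes unchanged; output 1 dBu.
Stage 3: 18 dB above -17 dBu, reduced 1.5:1 to 12 dB above → -5 dBu.

-5 dBu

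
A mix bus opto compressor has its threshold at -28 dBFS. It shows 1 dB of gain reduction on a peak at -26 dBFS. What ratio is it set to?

Input overshoot = -26 − (-28) = 2 dB.
Output overshoot = 2 − 1 = 1 dB.
Ratio = input overshoot / output overshoot = 2 / 1 = 2.

2:1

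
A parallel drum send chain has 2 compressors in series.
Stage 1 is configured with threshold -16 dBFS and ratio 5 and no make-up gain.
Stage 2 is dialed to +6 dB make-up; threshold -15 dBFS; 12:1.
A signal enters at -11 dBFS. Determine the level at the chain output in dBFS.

Stage 1: -11 dBFS is 5 dB over -16 dBFS; at 5:1 that becomes 1 dB over, giving -15 dBFS.
Stage 2: below threshold (-15 ≤ -15); passes unchanged; make-up brings it to -9 dBFS.

-9 dBFS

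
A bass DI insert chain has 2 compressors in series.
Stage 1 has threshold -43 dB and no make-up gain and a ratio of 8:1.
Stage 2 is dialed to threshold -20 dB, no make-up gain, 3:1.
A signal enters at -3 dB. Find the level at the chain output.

Stage 1: 40 dB above -43 dB, reduced 8:1 to 5 dB above → -38 dB.
Stage 2: below threshold (-38 ≤ -20); passes unchanged; output -38 dB.

-38 dB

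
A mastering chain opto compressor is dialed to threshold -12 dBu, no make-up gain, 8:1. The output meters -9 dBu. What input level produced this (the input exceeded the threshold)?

12 dBu

That's 3 dB above the -12 dBu threshold.
Before 8:1 compression the overshoot was 3 × 8 = 24 dB, so input = -12 + 24 = 12 dBu.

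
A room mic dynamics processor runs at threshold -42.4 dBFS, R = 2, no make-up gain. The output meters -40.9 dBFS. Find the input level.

-39.4 dBFS

That's 1.5 dB above the -42.4 dBFS threshold.
Undo the ratio: input overshoot = 1.5 × 2 = 3 dB, giving input = -39.4 dBFS.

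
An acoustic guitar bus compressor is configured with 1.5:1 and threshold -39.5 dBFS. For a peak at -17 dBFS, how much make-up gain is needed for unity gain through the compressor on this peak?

7.5 dB

The peak compresses to -39.5 + 22.5/1.5 = -24.5 dBFS.
To reach -17 dBFS requires -17 − (-24.5) = 7.5 dB of make-up.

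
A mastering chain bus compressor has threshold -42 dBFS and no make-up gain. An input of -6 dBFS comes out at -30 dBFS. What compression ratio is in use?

Input overshoot = -6 − (-42) = 36 dB; output overshoot = -30 − (-42) = 12 dB.
Ratio = 36 / 12 = 3.

3:1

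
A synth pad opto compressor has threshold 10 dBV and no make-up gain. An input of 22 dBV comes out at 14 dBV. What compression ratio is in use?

Input overshoot = 22 − 10 = 12 dB; output overshoot = 14 − 10 = 4 dB.
Ratio = 12 / 4 = 3.

3:1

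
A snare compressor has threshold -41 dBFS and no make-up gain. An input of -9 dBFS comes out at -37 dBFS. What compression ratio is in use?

8:1

Input overshoot = -9 − (-41) = 32 dB; output overshoot = -37 − (-41) = 4 dB.
Ratio = 32 / 4 = 8.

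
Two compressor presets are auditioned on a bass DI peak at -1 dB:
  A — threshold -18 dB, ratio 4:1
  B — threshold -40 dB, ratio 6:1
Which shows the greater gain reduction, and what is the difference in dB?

B, by 19.75 dB

A: GR = 17 − 17/4 = 12.75 dB.
B: GR = 39 − 39/6 = 32.5 dB.
B reduces 19.75 dB more.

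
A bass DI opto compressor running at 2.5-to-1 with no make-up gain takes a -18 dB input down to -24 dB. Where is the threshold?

-28 dB

Input is 10 dB above T (since output overshoot × R = input overshoot: (-24 − T)·2.5 = -18 − T gives T = -28 dB).
Check: -28 + (-18 − (-28))/2.5 = -28 + 4 = -24 dB. ✓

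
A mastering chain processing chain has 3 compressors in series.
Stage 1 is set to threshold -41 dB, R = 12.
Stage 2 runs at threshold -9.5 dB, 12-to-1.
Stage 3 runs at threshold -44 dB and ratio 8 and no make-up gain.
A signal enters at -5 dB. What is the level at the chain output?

-43.25 dB

Stage 1: overshoot 36 dB → 36/12 = 3 dB → -38 dB.
Stage 2: below threshold (-38 ≤ -9.5); passes unchanged; output -38 dB.
Stage 3: -38 dB is 6 dB over -44 dB; at 8:1 that becomes 0.75 dB over, giving -43.25 dB.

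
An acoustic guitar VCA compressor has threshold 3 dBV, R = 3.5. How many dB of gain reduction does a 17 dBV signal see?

Overshoot = 17 − 3 = 14 dB.
After 3.5:1 compression the overshoot becomes 14/3.5 = 4 dB.
So the signal is attenuated by 14 − 4 = 10 dB.

10 dB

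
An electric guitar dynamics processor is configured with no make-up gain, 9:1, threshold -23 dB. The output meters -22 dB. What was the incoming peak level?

Post-compression overshoot = -22 − (-23) = 1 dB.
Input overshoot = R × output overshoot = 9 dB → input = -23 + 9 = -14 dB.

-14 dB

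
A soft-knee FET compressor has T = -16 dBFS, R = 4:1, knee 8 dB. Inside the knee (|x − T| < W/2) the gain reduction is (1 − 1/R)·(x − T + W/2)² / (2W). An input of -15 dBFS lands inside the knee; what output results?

x − T + W/2 = -15 − (-16) + 4 = 5.
GR = (1 − 1/4) × 5² / 16 = 0.75 × 25 / 16 = 1.171875 dB.
Output = -15 − 1.171875 = -16.171875 dBFS.

-16.171875 dBFS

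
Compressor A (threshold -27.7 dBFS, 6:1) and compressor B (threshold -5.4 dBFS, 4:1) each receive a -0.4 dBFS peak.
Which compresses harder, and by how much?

A: GR = 27.3 − 27.3/6 = 22.75 dB.
B: GR = 5 − 5/4 = 3.75 dB.
A applies 19 dB more gain reduction.

A, by 19 dB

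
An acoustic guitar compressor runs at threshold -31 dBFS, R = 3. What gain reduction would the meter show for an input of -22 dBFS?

Overshoot = -22 − (-31) = 9 dB.
After 3:1 compression the overshoot becomes 9/3 = 3 dB.
GR = overshoot in − overshoot out = 9 − 3 = 6 dB.

6 dB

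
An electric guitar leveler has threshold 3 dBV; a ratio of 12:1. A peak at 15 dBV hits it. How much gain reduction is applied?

15 dBV exceeds the threshold by 12 dB.
A 12:1 ratio leaves 1 dB of that excess.
So the signal is attenuated by 12 − 1 = 11 dB.

11 dB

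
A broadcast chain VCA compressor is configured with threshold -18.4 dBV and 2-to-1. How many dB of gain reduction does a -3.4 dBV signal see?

-3.4 dBV exceeds the threshold by 15 dB.
After 2:1 compression the overshoot becomes 15/2 = 7.5 dB.
Gain reduction = 15 − 7.5 = 7.5 dB.

7.5 dB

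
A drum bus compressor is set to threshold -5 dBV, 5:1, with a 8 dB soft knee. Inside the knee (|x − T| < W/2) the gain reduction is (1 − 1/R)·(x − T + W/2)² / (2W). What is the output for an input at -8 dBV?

-8.05 dBV

x − T + W/2 = -8 − (-5) + 4 = 1.
GR = (1 − 1/5) × 1² / 16 = 0.8 × 1 / 16 = 0.05 dB.
Output = -8 − 0.05 = -8.05 dBV.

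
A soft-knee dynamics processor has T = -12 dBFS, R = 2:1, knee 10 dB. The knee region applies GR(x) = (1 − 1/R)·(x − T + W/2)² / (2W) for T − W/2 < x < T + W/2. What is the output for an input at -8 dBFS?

-10.025 dBFS

x − T + W/2 = -8 − (-12) + 5 = 9.
GR = (1 − 1/2) × 9² / 20 = 0.5 × 81 / 20 = 2.025 dB.
Output = -8 − 2.025 = -10.025 dBFS.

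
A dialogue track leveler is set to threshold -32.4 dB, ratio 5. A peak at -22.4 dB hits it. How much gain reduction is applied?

8 dB

The signal is 10 dB above threshold.
A 5:1 ratio leaves 2 dB of that excess.
GR = overshoot in − overshoot out = 10 − 2 = 8 dB.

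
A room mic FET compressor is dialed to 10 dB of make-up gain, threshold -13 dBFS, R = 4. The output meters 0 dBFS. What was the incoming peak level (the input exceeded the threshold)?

-1 dBFS

Stripping the +10 dB make-up gives -10 dBFS at the gain stage.
Post-compression overshoot = -10 − (-13) = 3 dB.
Input overshoot = R × output overshoot = 12 dB → input = -13 + 12 = -1 dBFS.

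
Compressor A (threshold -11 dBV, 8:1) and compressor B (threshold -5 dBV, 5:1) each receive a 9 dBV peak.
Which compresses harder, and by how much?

A, by 6.3 dB

A: 20 dB over, compressed to 2.5 dB over, so 17.5 dB of GR.
B: 14 dB over, compressed to 2.8 dB over, so 11.2 dB of GR.
A reduces 6.3 dB more.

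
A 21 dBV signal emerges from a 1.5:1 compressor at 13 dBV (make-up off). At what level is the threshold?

Input is 24 dB above T (since output overshoot × R = input overshoot: (13 − T)·1.5 = 21 − T gives T = -3 dBV).
Check: -3 + (21 − (-3))/1.5 = -3 + 16 = 13 dBV. ✓

-3 dBV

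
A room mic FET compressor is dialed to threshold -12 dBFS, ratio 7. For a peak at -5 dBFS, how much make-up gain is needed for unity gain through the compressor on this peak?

The peak compresses to -12 + 7/7 = -11 dBFS.
To reach -5 dBFS requires -5 − (-11) = 6 dB of make-up.

6 dB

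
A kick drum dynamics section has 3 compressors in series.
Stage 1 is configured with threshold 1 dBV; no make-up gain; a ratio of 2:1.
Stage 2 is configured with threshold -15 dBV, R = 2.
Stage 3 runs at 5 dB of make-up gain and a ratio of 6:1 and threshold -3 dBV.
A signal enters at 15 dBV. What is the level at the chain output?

Stage 1: 15 dBV is 14 dB over 1 dBV; at 2:1 that becomes 7 dB over, giving 8 dBV.
Stage 2: 8 dBV is 23 dB over -15 dBV; at 2:1 that becomes 11.5 dB over, giving -3.5 dBV.
Stage 3: -3.5 dBV ≤ -3 dBV, so stage 3 doesn't engage; make-up brings it to 1.5 dBV.

1.5 dBV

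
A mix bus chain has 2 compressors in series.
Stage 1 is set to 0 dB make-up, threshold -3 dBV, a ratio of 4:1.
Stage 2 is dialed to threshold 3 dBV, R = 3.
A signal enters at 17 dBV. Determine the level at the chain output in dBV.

Stage 1: 20 dB above -3 dBV, reduced 4:1 to 5 dB above → 2 dBV.
Stage 2: below threshold (2 ≤ 3); passes unchanged; output 2 dBV.

2 dBV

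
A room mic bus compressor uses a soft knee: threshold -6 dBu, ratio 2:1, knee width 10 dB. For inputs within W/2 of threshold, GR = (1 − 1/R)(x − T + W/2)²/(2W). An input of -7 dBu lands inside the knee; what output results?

-7.4 dBu

x − T + W/2 = -7 − (-6) + 5 = 4.
GR = (1 − 1/2) × 4² / 20 = 0.5 × 16 / 20 = 0.4 dB.
Output = -7 − 0.4 = -7.4 dBu.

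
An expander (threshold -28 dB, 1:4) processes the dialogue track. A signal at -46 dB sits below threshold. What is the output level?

-100 dB

Undershoot = (-28) − (-46) = 18 dB.
At 1:4, that expands to 72 dB under threshold.
Output = -28 − 72 = -100 dB.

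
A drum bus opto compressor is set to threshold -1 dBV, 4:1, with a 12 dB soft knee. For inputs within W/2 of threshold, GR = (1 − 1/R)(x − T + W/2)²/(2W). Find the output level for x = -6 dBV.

-6.03125 dBV

x − T + W/2 = -6 − (-1) + 6 = 1.
GR = (1 − 1/4) × 1² / 24 = 0.75 × 1 / 24 = 0.03125 dB.
Output = -6 − 0.03125 = -6.03125 dBV.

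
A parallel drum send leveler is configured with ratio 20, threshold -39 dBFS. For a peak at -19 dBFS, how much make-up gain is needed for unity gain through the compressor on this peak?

Without make-up, output = threshold + overshoot/20 = -39 + 1 = -38 dBFS.
Gap to target: 19 dB.

19 dB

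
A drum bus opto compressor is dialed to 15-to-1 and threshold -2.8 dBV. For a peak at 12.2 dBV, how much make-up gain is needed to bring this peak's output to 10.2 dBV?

Overshoot 15 dB → 15/15 = 1 dB after compression, so the compressed level is -2.8 + 1 = -1.8 dBV.
Make-up = target − compressed = 10.2 − (-1.8) = 12 dB.

12 dB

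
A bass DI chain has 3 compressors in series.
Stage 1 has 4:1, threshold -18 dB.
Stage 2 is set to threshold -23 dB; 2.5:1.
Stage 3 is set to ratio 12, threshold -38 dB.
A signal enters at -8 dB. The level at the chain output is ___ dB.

-36.5 dB

Stage 1: overshoot 10 dB → 10/4 = 2.5 dB → -15.5 dB.
Stage 2: -15.5 dB is 7.5 dB over -23 dB; at 2.5:1 that becomes 3 dB over, giving -20 dB.
Stage 3: overshoot 18 dB → 18/12 = 1.5 dB → -36.5 dB.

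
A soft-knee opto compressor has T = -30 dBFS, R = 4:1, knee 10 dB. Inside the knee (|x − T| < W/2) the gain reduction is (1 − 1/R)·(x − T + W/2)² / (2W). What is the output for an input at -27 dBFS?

x − T + W/2 = -27 − (-30) + 5 = 8.
GR = (1 − 1/4) × 8² / 20 = 0.75 × 64 / 20 = 2.4 dB.
Output = -27 − 2.4 = -29.4 dBFS.

-29.4 dBFS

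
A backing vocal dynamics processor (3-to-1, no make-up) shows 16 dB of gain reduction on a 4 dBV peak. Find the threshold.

Gain reduction = 4 − (-12) = 16 dB; output overshoot = GR / (R − 1) = 16 / 2 = 8 dB.
Threshold = output − output overshoot = -12 − 8 = -20 dBV.

-20 dBV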